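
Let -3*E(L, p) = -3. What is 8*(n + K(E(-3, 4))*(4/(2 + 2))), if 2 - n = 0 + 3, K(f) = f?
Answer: 0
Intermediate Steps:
E(L, p) = 1 (E(L, p) = -1/3*(-3) = 1)
n = -1 (n = 2 - (0 + 3) = 2 - 1*3 = 2 - 3 = -1)
8*(n + K(E(-3, 4))*(4/(2 + 2))) = 8*(-1 + 1*(4/(2 + 2))) = 8*(-1 + 1*(4/4)) = 8*(-1 + 1*((1/4)*4)) = 8*(-1 + 1*1) = 8*(-1 + 1) = 8*0 = 0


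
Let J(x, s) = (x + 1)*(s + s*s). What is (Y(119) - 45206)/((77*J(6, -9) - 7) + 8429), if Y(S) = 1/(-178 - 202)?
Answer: -17178281/17947400 ≈ -0.95715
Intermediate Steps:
Y(S) = -1/380 (Y(S) = 1/(-380) = -1/380)
J(x, s) = (1 + x)*(s + s**2)
(Y(119) - 45206)/((77*J(6, -9) - 7) + 8429) = (-1/380 - 45206)/((77*(-9*(1 - 9 + 6 - 9*6)) - 7) + 8429) = -17178281/(380*((77*(-9*(1 - 9 + 6 - 54)) - 7) + 8429)) = -17178281/(380*((77*(-9*(-56)) - 7) + 8429)) = -17178281/(380*((77*504 - 7) + 8429)) = -17178281/(380*((38808 - 7) + 8429)) = -17178281/(380*(38801 + 8429)) = -17178281/380/47230 = -17178281/380*1/47230 = -17178281/17947400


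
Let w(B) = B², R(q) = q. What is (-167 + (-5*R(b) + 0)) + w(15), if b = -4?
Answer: 78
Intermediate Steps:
(-167 + (-5*R(b) + 0)) + w(15) = (-167 + (-5*(-4) + 0)) + 15² = (-167 + (20 + 0)) + 225 = (-167 + 20) + 225 = -147 + 225 = 78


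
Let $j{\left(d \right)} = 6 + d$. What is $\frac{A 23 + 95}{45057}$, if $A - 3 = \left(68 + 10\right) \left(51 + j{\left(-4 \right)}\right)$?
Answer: $\frac{95246}{45057} \approx 2.1139$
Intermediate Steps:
$A = 4137$ ($A = 3 + \left(68 + 10\right) \left(51 + \left(6 - 4\right)\right) = 3 + 78 \left(51 + 2\right) = 3 + 78 \cdot 53 = 3 + 4134 = 4137$)
$\frac{A 23 + 95}{45057} = \frac{4137 \cdot 23 + 95}{45057} = \left(95151 + 95\right) \frac{1}{45057} = 95246 \cdot \frac{1}{45057} = \frac{95246}{45057}$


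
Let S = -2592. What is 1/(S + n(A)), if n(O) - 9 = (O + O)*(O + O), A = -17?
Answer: -1/1427 ≈ -0.00070077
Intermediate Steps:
n(O) = 9 + 4*O**2 (n(O) = 9 + (O + O)*(O + O) = 9 + (2*O)*(2*O) = 9 + 4*O**2)
1/(S + n(A)) = 1/(-2592 + (9 + 4*(-17)**2)) = 1/(-2592 + (9 + 4*289)) = 1/(-2592 + (9 + 1156)) = 1/(-2592 + 1165) = 1/(-1427) = -1/1427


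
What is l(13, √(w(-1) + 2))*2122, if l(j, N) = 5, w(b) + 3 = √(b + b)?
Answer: 10610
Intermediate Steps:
w(b) = -3 + √2*√b (w(b) = -3 + √(b + b) = -3 + √(2*b) = -3 + √2*√b)
l(13, √(w(-1) + 2))*2122 = 5*2122 = 10610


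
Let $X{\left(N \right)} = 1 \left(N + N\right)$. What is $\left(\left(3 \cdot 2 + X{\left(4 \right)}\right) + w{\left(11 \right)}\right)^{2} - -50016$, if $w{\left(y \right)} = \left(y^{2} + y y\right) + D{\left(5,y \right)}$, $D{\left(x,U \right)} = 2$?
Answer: $116580$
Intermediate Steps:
$X{\left(N \right)} = 2 N$ ($X{\left(N \right)} = 1 \cdot 2 N = 2 N$)
$w{\left(y \right)} = 2 + 2 y^{2}$ ($w{\left(y \right)} = \left(y^{2} + y y\right) + 2 = \left(y^{2} + y^{2}\right) + 2 = 2 y^{2} + 2 = 2 + 2 y^{2}$)
$\left(\left(3 \cdot 2 + X{\left(4 \right)}\right) + w{\left(11 \right)}\right)^{2} - -50016 = \left(\left(3 \cdot 2 + 2 \cdot 4\right) + \left(2 + 2 \cdot 11^{2}\right)\right)^{2} - -50016 = \left(\left(6 + 8\right) + \left(2 + 2 \cdot 121\right)\right)^{2} + 50016 = \left(14 + \left(2 + 242\right)\right)^{2} + 50016 = \left(14 + 244\right)^{2} + 50016 = 258^{2} + 50016 = 66564 + 50016 = 116580$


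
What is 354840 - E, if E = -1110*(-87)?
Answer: 258270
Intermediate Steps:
E = 96570
354840 - E = 354840 - 1*96570 = 354840 - 96570 = 258270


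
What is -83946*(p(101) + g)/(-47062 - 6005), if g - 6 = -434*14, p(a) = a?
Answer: -167024558/17689 ≈ -9442.3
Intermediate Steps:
g = -6070 (g = 6 - 434*14 = 6 - 6076 = -6070)
-83946*(p(101) + g)/(-47062 - 6005) = -83946*(101 - 6070)/(-47062 - 6005) = -83946/((-53067/(-5969))) = -83946/((-53067*(-1/5969))) = -83946/53067/5969 = -83946*5969/53067 = -167024558/17689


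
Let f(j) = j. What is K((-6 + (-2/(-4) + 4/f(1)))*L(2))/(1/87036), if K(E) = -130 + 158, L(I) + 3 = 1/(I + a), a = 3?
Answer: 2437008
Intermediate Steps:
L(I) = -3 + 1/(3 + I) (L(I) = -3 + 1/(I + 3) = -3 + 1/(3 + I))
K(E) = 28
K((-6 + (-2/(-4) + 4/f(1)))*L(2))/(1/87036) = 28/(1/87036) = 28*87036 = 2437008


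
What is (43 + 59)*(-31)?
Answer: -3162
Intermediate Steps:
(43 + 59)*(-31) = 102*(-31) = -3162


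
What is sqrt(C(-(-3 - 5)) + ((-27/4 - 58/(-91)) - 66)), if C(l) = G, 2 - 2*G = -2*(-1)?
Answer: I*sqrt(2388659)/182 ≈ 8.4919*I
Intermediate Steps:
G = 0 (G = 1 - (-1)*2*(-1)/2 = 1 - (-1)*(-2)/2 = 1 - 1/2*2 = 1 - 1 = 0)
C(l) = 0
sqrt(C(-(-3 - 5)) + ((-27/4 - 58/(-91)) - 66)) = sqrt(0 + ((-27/4 - 58/(-91)) - 66)) = sqrt(0 + ((-27*1/4 - 58*(-1/91)) - 66)) = sqrt(0 + ((-27/4 + 58/91) - 66)) = sqrt(0 + (-2225/364 - 66)) = sqrt(0 - 26249/364) = sqrt(-26249/364) = I*sqrt(2388659)/182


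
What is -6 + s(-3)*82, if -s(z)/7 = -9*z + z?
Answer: -13782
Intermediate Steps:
s(z) = 56*z (s(z) = -7*(-9*z + z) = -(-56)*z = 56*z)
-6 + s(-3)*82 = -6 + (56*(-3))*82 = -6 - 168*82 = -6 - 13776 = -13782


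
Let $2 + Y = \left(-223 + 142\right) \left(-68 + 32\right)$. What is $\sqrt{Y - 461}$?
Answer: $\sqrt{2453} \approx 49.528$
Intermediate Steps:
$Y = 2914$ ($Y = -2 + \left(-223 + 142\right) \left(-68 + 32\right) = -2 - -2916 = -2 + 2916 = 2914$)
$\sqrt{Y - 461} = \sqrt{2914 - 461} = \sqrt{2453}$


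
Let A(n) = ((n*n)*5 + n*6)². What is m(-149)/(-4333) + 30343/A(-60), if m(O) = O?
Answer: 6642249517/192613982400 ≈ 0.034485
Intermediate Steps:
A(n) = (5*n² + 6*n)² (A(n) = (n²*5 + 6*n)² = (5*n² + 6*n)²)
m(-149)/(-4333) + 30343/A(-60) = -149/(-4333) + 30343/(((-60)²*(6 + 5*(-60))²)) = -149*(-1/4333) + 30343/((3600*(6 - 300)²)) = 149/4333 + 30343/((3600*(-294)²)) = 149/4333 + 30343/((3600*86436)) = 149/4333 + 30343/311169600 = 6642249517/192613982400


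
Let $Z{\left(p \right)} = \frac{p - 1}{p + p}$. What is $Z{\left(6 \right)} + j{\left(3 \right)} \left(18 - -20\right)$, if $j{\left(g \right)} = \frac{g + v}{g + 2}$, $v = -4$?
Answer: $- \frac{431}{60} \approx -7.1833$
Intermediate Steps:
$j{\left(g \right)} = \frac{-4 + g}{2 + g}$ ($j{\left(g \right)} = \frac{g - 4}{g + 2} = \frac{-4 + g}{2 + g}$)
$Z{\left(p \right)} = \frac{-1 + p}{2 p}$
$Z{\left(6 \right)} + j{\left(3 \right)} \left(18 - -20\right) = \frac{-1 + 6}{2 \cdot 6} + \frac{-4 + 3}{2 + 3} \left(18 - -20\right) = \frac{1}{2} \cdot \frac{1}{6} \cdot 5 + \frac{1}{5} \left(-1\right) \left(18 + 20\right) = \frac{5}{12} + \frac{1}{5} \left(-1\right) 38 = \frac{5}{12} - \frac{38}{5} = - \frac{431}{60}$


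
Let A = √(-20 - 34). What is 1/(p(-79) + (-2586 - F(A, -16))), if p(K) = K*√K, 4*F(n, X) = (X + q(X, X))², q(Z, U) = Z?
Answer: I/(-2842*I + 79*√79) ≈ -0.00033162 + 8.1933e-5*I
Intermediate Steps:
A = 3*I*√6 (A = √(-54) = 3*I*√6 ≈ 7.3485*I)
F(n, X) = X² (F(n, X) = (X + X)²/4 = (2*X)²/4 = (4*X²)/4 = X²)
p(K) = K^(3/2)
1/(p(-79) + (-2586 - F(A, -16))) = 1/((-79)^(3/2) + (-2586 - 1*(-16)²)) = 1/(-79*I*√79 + (-2586 - 1*256)) = 1/(-79*I*√79 + (-2586 - 256)) = 1/(-79*I*√79 - 2842) = 1/(-2842 - 79*I*√79)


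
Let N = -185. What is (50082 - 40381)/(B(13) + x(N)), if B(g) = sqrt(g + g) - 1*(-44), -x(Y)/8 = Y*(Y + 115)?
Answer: -502298378/5361922555 - 9701*sqrt(26)/10723845110 ≈ -0.093683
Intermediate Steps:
x(Y) = -8*Y*(115 + Y) (x(Y) = -8*Y*(Y + 115) = -8*Y*(115 + Y))
B(g) = 44 + sqrt(2)*sqrt(g) (B(g) = sqrt(2*g) + 44 = sqrt(2)*sqrt(g) + 44 = 44 + sqrt(2)*sqrt(g))
(50082 - 40381)/(B(13) + x(N)) = (50082 - 40381)/((44 + sqrt(2)*sqrt(13)) - 8*(-185)*(115 - 185)) = 9701/((44 + sqrt(26)) - 8*(-185)*(-70)) = 9701/((44 + sqrt(26)) - 103600) = 9701/(-103556 + sqrt(26))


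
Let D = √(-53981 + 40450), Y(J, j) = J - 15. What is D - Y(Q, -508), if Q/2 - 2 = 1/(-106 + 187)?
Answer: 889/81 + I*√13531 ≈ 10.975 + 116.32*I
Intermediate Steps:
Q = 326/81 (Q = 4 + 2/(-106 + 187) = 4 + 2/81 = 326/81 ≈ 4.0247)
Y(J, j) = -15 + J
D = I*√13531 (D = √(-13531) = I*√13531 ≈ 116.32*I)
D - Y(Q, -508) = I*√13531 - (-15 + 326/81) = I*√13531 - 1*(-889/81) = I*√13531 + 889/81 = 889/81 + I*√13531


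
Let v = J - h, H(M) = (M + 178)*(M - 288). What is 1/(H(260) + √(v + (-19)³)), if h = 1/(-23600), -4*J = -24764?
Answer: -96476800/1183196730133 - 20*I*√930123141/3549590190399 ≈ -8.1539e-5 - 1.7184e-7*I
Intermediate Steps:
J = 6191 (J = -¼*(-24764) = 6191)
H(M) = (-288 + M)*(178 + M) (H(M) = (178 + M)*(-288 + M) = (-288 + M)*(178 + M))
h = -1/23600 ≈ -4.2373e-5
v = 146107601/23600 (v = 6191 - 1*(-1/23600) = 6191 + 1/23600 = 146107601/23600 ≈ 6191.0)
1/(H(260) + √(v + (-19)³)) = 1/((-51264 + 260² - 110*260) + √(146107601/23600 + (-19)³)) = 1/((-51264 + 67600 - 28600) + √(146107601/23600 - 6859)) = 1/(-12264 + √(-15764799/23600)) = 1/(-12264 + I*√930123141/1180)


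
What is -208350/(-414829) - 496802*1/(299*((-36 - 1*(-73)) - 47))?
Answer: 103355421679/620169355 ≈ 166.66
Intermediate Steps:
-208350/(-414829) - 496802*1/(299*((-36 - 1*(-73)) - 47)) = -208350*(-1/414829) - 496802*1/(299*((-36 + 73) - 47)) = 208350/414829 - 496802*1/(299*(37 - 47)) = 208350/414829 - 496802/(299*(-10)) = 208350/414829 - 496802/(-2990) = 208350/414829 - 496802*(-1/2990) = 208350/414829 + 248401/1495 = 103355421679/620169355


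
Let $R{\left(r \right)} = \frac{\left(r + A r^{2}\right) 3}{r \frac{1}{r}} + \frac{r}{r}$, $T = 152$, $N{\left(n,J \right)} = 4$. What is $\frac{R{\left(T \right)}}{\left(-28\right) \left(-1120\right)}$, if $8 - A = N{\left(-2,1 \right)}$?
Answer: $\frac{55541}{6272} \approx 8.8554$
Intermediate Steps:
$A = 4$ ($A = 8 - 4 = 4$)
$R{\left(r \right)} = 1 + 3 r + 12 r^{2}$ ($R{\left(r \right)} = \frac{\left(r + 4 r^{2}\right) 3}{r \frac{1}{r}} + \frac{r}{r} = \frac{3 r + 12 r^{2}}{1} + 1 = \left(3 r + 12 r^{2}\right) 1 + 1 = \left(3 r + 12 r^{2}\right) + 1 = 1 + 3 r + 12 r^{2}$)
$\frac{R{\left(T \right)}}{\left(-28\right) \left(-1120\right)} = \frac{1 + 3 \cdot 152 + 12 \cdot 152^{2}}{\left(-28\right) \left(-1120\right)} = \frac{1 + 456 + 12 \cdot 23104}{31360} = \left(1 + 456 + 277248\right) \frac{1}{31360} = 277705 \cdot \frac{1}{31360} = \frac{55541}{6272}$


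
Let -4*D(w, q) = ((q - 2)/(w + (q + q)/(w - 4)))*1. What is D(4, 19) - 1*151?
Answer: -151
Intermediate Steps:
D(w, q) = -(-2 + q)/(4*(w + 2*q/(-4 + w))) (D(w, q) = -(q - 2)/(w + (q + q)/(w - 4))/4 = -(-2 + q)/(w + (2*q)/(-4 + w))/4 = -(-2 + q)/(w + 2*q/(-4 + w))/4 = -(-2 + q)/(4*(w + 2*q/(-4 + w))))
D(4, 19) - 1*151 = (-2 + 19 + (½)*4 - ¼*19*4)/(4² - 4*4 + 2*19) - 1*151 = (-2 + 19 + 2 - 19)/(16 - 16 + 38) - 151 = 0/38 - 151 = (1/38)*0 - 151 = 0 - 151 = -151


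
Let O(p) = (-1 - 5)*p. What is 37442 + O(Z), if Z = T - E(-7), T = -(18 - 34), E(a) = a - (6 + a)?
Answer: 37310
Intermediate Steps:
E(a) = -6 (E(a) = a + (-6 - a) = -6)
T = 16 (T = -1*(-16) = 16)
Z = 22 (Z = 16 - 1*(-6) = 16 + 6 = 22)
O(p) = -6*p
37442 + O(Z) = 37442 - 6*22 = 37442 - 132 = 37310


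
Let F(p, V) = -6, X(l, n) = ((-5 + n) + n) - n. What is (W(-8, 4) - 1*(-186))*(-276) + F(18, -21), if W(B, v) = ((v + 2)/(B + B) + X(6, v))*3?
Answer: -100407/2 ≈ -50204.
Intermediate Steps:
X(l, n) = -5 + n (X(l, n) = (-5 + 2*n) - n = -5 + n)
W(B, v) = -15 + 3*v + 3*(2 + v)/(2*B) (W(B, v) = ((v + 2)/(B + B) + (-5 + v))*3 = ((2 + v)/((2*B)) + (-5 + v))*3 = ((2 + v)*(1/(2*B)) + (-5 + v))*3 = ((2 + v)/(2*B) + (-5 + v))*3 = (-5 + v + (2 + v)/(2*B))*3 = -15 + 3*v + 3*(2 + v)/(2*B))
(W(-8, 4) - 1*(-186))*(-276) + F(18, -21) = ((3/2)*(2 + 4 + 2*(-8)*(-5 + 4))/(-8) - 1*(-186))*(-276) - 6 = ((3/2)*(-1/8)*(2 + 4 + 2*(-8)*(-1)) + 186)*(-276) - 6 = ((3/2)*(-1/8)*(2 + 4 + 16) + 186)*(-276) - 6 = ((3/2)*(-1/8)*22 + 186)*(-276) - 6 = (-33/8 + 186)*(-276) - 6 = (1455/8)*(-276) - 6 = -100395/2 - 6 = -100407/2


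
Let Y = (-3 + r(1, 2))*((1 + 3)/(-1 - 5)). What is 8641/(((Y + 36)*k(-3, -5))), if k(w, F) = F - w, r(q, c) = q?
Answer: -25923/224 ≈ -115.73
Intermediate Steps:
Y = 4/3 (Y = (-3 + 1)*((1 + 3)/(-1 - 5)) = -8/(-6) = -8*(-1)/6 = -2*(-⅔) = 4/3 ≈ 1.3333)
8641/(((Y + 36)*k(-3, -5))) = 8641/(((4/3 + 36)*(-5 - 1*(-3)))) = 8641/((112*(-5 + 3)/3)) = 8641/(((112/3)*(-2))) = 8641/(-224/3) = 8641*(-3/224) = -25923/224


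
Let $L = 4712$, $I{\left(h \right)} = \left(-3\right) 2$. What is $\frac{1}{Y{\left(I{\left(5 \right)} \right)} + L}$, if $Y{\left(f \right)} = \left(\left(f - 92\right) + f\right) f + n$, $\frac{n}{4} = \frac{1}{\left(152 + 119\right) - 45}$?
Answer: $\frac{113}{602970} \approx 0.00018741$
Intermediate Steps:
$I{\left(h \right)} = -6$
$n = \frac{2}{113}$ ($n = \frac{4}{\left(152 + 119\right) - 45} = \frac{4}{271 - 45} = \frac{4}{226} = 4 \cdot \frac{1}{226} = \frac{2}{113} \approx 0.017699$)
$Y{\left(f \right)} = \frac{2}{113} + f \left(-92 + 2 f\right)$ ($Y{\left(f \right)} = \left(\left(f - 92\right) + f\right) f + \frac{2}{113} = \left(\left(-92 + f\right) + f\right) f + \frac{2}{113} = \left(-92 + 2 f\right) f + \frac{2}{113} = f \left(-92 + 2 f\right) + \frac{2}{113} = \frac{2}{113} + f \left(-92 + 2 f\right)$)
$\frac{1}{Y{\left(I{\left(5 \right)} \right)} + L} = \frac{1}{\left(\frac{2}{113} - -552 + 2 \left(-6\right)^{2}\right) + 4712} = \frac{1}{\left(\frac{2}{113} + 552 + 2 \cdot 36\right) + 4712} = \frac{1}{\left(\frac{2}{113} + 552 + 72\right) + 4712} = \frac{1}{\frac{70514}{113} + 4712} = \frac{1}{\frac{602970}{113}} = \frac{113}{602970}$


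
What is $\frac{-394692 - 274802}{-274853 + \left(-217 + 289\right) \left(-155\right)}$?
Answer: $\frac{95642}{40859} \approx 2.3408$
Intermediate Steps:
$\frac{-394692 - 274802}{-274853 + \left(-217 + 289\right) \left(-155\right)} = - \frac{669494}{-274853 + 72 \left(-155\right)} = - \frac{669494}{-274853 - 11160} = - \frac{669494}{-286013} = \left(-669494\right) \left(- \frac{1}{286013}\right) = \frac{95642}{40859}$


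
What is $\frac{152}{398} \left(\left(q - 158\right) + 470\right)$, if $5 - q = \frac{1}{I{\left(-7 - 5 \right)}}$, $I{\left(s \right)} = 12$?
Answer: $\frac{72257}{597} \approx 121.03$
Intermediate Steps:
$q = \frac{59}{12}$ ($q = 5 - \frac{1}{12} = \frac{59}{12} \approx 4.9167$)
$\frac{152}{398} \left(\left(q - 158\right) + 470\right) = \frac{152}{398} \left(\left(\frac{59}{12} - 158\right) + 470\right) = 152 \cdot \frac{1}{398} \left(- \frac{1837}{12} + 470\right) = \frac{76}{199} \cdot \frac{3803}{12} = \frac{72257}{597}$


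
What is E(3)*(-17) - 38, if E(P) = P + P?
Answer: -140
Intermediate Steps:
E(P) = 2*P
E(3)*(-17) - 38 = (2*3)*(-17) - 38 = 6*(-17) - 38 = -102 - 38 = -140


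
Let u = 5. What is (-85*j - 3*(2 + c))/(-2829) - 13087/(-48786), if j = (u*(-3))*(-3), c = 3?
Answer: 74787121/46005198 ≈ 1.6256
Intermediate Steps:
j = 45 (j = (5*(-3))*(-3) = -15*(-3) = 45)
(-85*j - 3*(2 + c))/(-2829) - 13087/(-48786) = (-85*45 - 3*(2 + 3))/(-2829) - 13087/(-48786) = (-3825 - 3*5)*(-1/2829) - 13087*(-1/48786) = (-3825 - 15)*(-1/2829) + 13087/48786 = -3840*(-1/2829) + 13087/48786 = 1280/943 + 13087/48786 = 74787121/46005198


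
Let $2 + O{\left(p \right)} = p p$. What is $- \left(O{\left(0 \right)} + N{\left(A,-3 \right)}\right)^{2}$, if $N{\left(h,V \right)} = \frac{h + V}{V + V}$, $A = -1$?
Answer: $- \frac{16}{9} \approx -1.7778$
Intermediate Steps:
$N{\left(h,V \right)} = \frac{V + h}{2 V}$
$O{\left(p \right)} = -2 + p^{2}$ ($O{\left(p \right)} = -2 + p p = -2 + p^{2}$)
$- \left(O{\left(0 \right)} + N{\left(A,-3 \right)}\right)^{2} = - \left(\left(-2 + 0^{2}\right) + \frac{-3 - 1}{2 \left(-3\right)}\right)^{2} = - \left(\left(-2 + 0\right) + \frac{1}{2} \left(- \frac{1}{3}\right) \left(-4\right)\right)^{2} = - \left(-2 + \frac{2}{3}\right)^{2} = - \left(- \frac{4}{3}\right)^{2} = \left(-1\right) \frac{16}{9} = - \frac{16}{9}$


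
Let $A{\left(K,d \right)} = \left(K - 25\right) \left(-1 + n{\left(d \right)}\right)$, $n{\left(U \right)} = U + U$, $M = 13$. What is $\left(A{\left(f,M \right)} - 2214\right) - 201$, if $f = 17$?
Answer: $-2615$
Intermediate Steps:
$n{\left(U \right)} = 2 U$
$A{\left(K,d \right)} = \left(-1 + 2 d\right) \left(-25 + K\right)$ ($A{\left(K,d \right)} = \left(K - 25\right) \left(-1 + 2 d\right) = \left(-25 + K\right) \left(-1 + 2 d\right) = \left(-1 + 2 d\right) \left(-25 + K\right)$)
$\left(A{\left(f,M \right)} - 2214\right) - 201 = \left(\left(25 - 17 - 650 + 2 \cdot 17 \cdot 13\right) - 2214\right) - 201 = \left(\left(25 - 17 - 650 + 442\right) - 2214\right) - 201 = \left(-200 - 2214\right) - 201 = -2414 - 201 = -2615$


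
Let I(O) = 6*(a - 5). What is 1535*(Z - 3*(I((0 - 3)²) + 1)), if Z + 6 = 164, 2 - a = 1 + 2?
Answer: 403705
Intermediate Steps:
a = -1 (a = 2 - (1 + 2) = 2 - 1*3 = 2 - 3 = -1)
Z = 158 (Z = -6 + 164 = 158)
I(O) = -36 (I(O) = 6*(-1 - 5) = 6*(-6) = -36)
1535*(Z - 3*(I((0 - 3)²) + 1)) = 1535*(158 - 3*(-36 + 1)) = 1535*(158 - 3*(-35)) = 1535*(158 - 1*(-105)) = 1535*(158 + 105) = 1535*263 = 403705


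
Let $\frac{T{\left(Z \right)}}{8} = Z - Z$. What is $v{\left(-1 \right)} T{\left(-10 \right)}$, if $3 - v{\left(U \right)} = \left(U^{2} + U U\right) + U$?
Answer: $0$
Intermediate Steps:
$T{\left(Z \right)} = 0$ ($T{\left(Z \right)} = 8 \left(Z - Z\right) = 8 \cdot 0 = 0$)
$v{\left(U \right)} = 3 - U - 2 U^{2}$ ($v{\left(U \right)} = 3 - \left(\left(U^{2} + U U\right) + U\right) = 3 - \left(\left(U^{2} + U^{2}\right) + U\right) = 3 - \left(2 U^{2} + U\right) = 3 - \left(U + 2 U^{2}\right) = 3 - U - 2 U^{2}$)
$v{\left(-1 \right)} T{\left(-10 \right)} = \left(3 - -1 - 2 \left(-1\right)^{2}\right) 0 = \left(3 + 1 - 2\right) 0 = 2 \cdot 0 = 0$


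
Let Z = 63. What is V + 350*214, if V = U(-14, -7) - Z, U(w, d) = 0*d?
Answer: 74837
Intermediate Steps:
U(w, d) = 0
V = -63 (V = 0 - 1*63 = 0 - 63 = -63)
V + 350*214 = -63 + 350*214 = -63 + 74900 = 74837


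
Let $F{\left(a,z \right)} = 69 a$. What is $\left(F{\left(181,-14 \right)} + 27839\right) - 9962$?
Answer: $30366$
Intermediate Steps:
$\left(F{\left(181,-14 \right)} + 27839\right) - 9962 = \left(69 \cdot 181 + 27839\right) - 9962 = \left(12489 + 27839\right) - 9962 = 40328 - 9962 = 30366$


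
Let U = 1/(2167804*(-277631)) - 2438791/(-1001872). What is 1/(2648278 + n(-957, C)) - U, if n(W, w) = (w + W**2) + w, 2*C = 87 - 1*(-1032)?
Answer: -654126914138798729724853/268719835047628999578736 ≈ -2.4342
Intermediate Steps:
C = 1119/2 (C = (87 - 1*(-1032))/2 = (87 + 1032)/2 = (1/2)*1119 = 1119/2 ≈ 559.50)
n(W, w) = W**2 + 2*w
U = 366946342278109603/150744063690207632 (U = (1/2167804)*(-1/277631) - 2438791*(-1/1001872) = -1/601849592324 + 2438791/1001872 = 366946342278109603/150744063690207632 ≈ 2.4342)
1/(2648278 + n(-957, C)) - U = 1/(2648278 + ((-957)**2 + 2*(1119/2))) - 1*366946342278109603/150744063690207632 = 1/(2648278 + (915849 + 1119)) - 366946342278109603/150744063690207632 = 1/(2648278 + 916968) - 366946342278109603/150744063690207632 = 1/3565246 - 366946342278109603/150744063690207632 = -654126914138798729724853/268719835047628999578736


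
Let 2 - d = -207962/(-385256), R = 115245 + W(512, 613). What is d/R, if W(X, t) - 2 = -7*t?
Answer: 281275/21373232368 ≈ 1.3160e-5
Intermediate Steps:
W(X, t) = 2 - 7*t
R = 110956 (R = 115245 + (2 - 7*613) = 115245 + (2 - 4291) = 115245 - 4289 = 110956)
d = 281275/192628 (d = 2 - (-207962)/(-385256) = 2 - (-207962)*(-1)/385256 = 2 - 1*103981/192628 = 2 - 103981/192628 = 281275/192628 ≈ 1.4602)
d/R = (281275/192628)/110956 = (281275/192628)*(1/110956) = 281275/21373232368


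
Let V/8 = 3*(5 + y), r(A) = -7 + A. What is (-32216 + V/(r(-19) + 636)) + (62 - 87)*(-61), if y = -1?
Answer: -9360707/305 ≈ -30691.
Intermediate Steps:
V = 96 (V = 8*(3*(5 - 1)) = 8*(3*4) = 8*12 = 96)
(-32216 + V/(r(-19) + 636)) + (62 - 87)*(-61) = (-32216 + 96/((-7 - 19) + 636)) + (62 - 87)*(-61) = (-32216 + 96/(-26 + 636)) - 25*(-61) = (-32216 + 96/610) + 1525 = (-32216 + (1/610)*96) + 1525 = (-32216 + 48/305) + 1525 = -9825832/305 + 1525 = -9360707/305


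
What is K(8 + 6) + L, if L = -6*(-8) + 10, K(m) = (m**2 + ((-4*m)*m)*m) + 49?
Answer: -10673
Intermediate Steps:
K(m) = 49 + m**2 - 4*m**3 (K(m) = (m**2 + (-4*m**2)*m) + 49 = (m**2 - 4*m**3) + 49 = 49 + m**2 - 4*m**3)
L = 58 (L = 48 + 10 = 58)
K(8 + 6) + L = (49 + (8 + 6)**2 - 4*(8 + 6)**3) + 58 = (49 + 14**2 - 4*14**3) + 58 = (49 + 196 - 4*2744) + 58 = (49 + 196 - 10976) + 58 = -10731 + 58 = -10673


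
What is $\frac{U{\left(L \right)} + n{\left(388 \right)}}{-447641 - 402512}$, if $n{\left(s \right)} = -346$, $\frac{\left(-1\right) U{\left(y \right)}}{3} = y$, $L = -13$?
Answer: $\frac{307}{850153} \approx 0.00036111$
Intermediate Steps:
$U{\left(y \right)} = - 3 y$
$\frac{U{\left(L \right)} + n{\left(388 \right)}}{-447641 - 402512} = \frac{\left(-3\right) \left(-13\right) - 346}{-447641 - 402512} = \frac{39 - 346}{-850153} = \left(-307\right) \left(- \frac{1}{850153}\right) = \frac{307}{850153}$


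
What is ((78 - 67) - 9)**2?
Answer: 4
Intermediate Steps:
((78 - 67) - 9)**2 = (11 - 9)**2 = 2**2 = 4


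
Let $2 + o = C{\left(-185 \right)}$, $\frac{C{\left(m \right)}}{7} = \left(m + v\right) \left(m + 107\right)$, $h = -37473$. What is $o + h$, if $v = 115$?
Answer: $745$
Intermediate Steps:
$C{\left(m \right)} = 7 \left(107 + m\right) \left(115 + m\right)$ ($C{\left(m \right)} = 7 \left(m + 115\right) \left(m + 107\right) = 7 \left(115 + m\right) \left(107 + m\right) = 7 \left(107 + m\right) \left(115 + m\right)$)
$o = 38218$ ($o = -2 + \left(86135 + 7 \left(-185\right)^{2} + 1554 \left(-185\right)\right) = -2 + \left(86135 + 7 \cdot 34225 - 287490\right) = -2 + \left(86135 + 239575 - 287490\right) = -2 + 38220 = 38218$)
$o + h = 38218 - 37473 = 745$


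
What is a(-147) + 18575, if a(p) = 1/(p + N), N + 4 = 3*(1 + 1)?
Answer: 2693374/145 ≈ 18575.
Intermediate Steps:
N = 2 (N = -4 + 3*(1 + 1) = -4 + 3*2 = -4 + 6 = 2)
a(p) = 1/(2 + p) (a(p) = 1/(p + 2) = 1/(2 + p))
a(-147) + 18575 = 1/(2 - 147) + 18575 = 1/(-145) + 18575 = -1/145 + 18575 = 2693374/145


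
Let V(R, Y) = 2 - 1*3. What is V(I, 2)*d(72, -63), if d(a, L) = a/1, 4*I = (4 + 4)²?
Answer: -72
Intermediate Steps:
I = 16 (I = (4 + 4)²/4 = (¼)*8² = (¼)*64 = 16)
d(a, L) = a (d(a, L) = a*1 = a)
V(R, Y) = -1 (V(R, Y) = 2 - 3 = -1)
V(I, 2)*d(72, -63) = -1*72 = -72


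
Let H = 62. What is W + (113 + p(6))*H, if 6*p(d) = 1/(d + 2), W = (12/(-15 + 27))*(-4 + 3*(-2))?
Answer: 167935/24 ≈ 6997.3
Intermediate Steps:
W = -10 (W = (12/12)*(-4 - 6) = ((1/12)*12)*(-10) = 1*(-10) = -10)
p(d) = 1/(6*(2 + d)) (p(d) = 1/(6*(d + 2)) = 1/(6*(2 + d)))
W + (113 + p(6))*H = -10 + (113 + 1/(6*(2 + 6)))*62 = -10 + (113 + (⅙)/8)*62 = -10 + (113 + (⅙)*(⅛))*62 = -10 + (113 + 1/48)*62 = -10 + (5425/48)*62 = -10 + 168175/24 = 167935/24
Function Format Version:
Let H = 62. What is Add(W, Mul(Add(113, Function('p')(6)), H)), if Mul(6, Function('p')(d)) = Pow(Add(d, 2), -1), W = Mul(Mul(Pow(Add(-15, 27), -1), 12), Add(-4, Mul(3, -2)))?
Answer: Rational(167935, 24) ≈ 6997.3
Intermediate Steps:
W = -10 (W = Mul(Mul(Pow(12, -1), 12), Add(-4, -6)) = Mul(Mul(Rational(1, 12), 12), -10) = Mul(1, -10) = -10)
Function('p')(d) = Mul(Rational(1, 6), Pow(Add(2, d), -1)) (Function('p')(d) = Mul(Rational(1, 6), Pow(Add(d, 2), -1)) = Mul(Rational(1, 6), Pow(Add(2, d), -1)))
Add(W, Mul(Add(113, Function('p')(6)), H)) = Add(-10, Mul(Add(113, Mul(Rational(1, 6), Pow(Add(2, 6), -1))), 62)) = Add(-10, Mul(Add(113, Mul(Rational(1, 6), Pow(8, -1))), 62)) = Add(-10, Mul(Add(113, Mul(Rational(1, 6), Rational(1, 8))), 62)) = Add(-10, Mul(Add(113, Rational(1, 48)), 62)) = Add(-10, Mul(Rational(5425, 48), 62)) = Add(-10, Rational(168175, 24)) = Rational(167935, 24)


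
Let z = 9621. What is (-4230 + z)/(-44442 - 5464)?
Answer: -5391/49906 ≈ -0.10802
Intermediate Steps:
(-4230 + z)/(-44442 - 5464) = (-4230 + 9621)/(-44442 - 5464) = 5391/(-49906) = 5391*(-1/49906) = -5391/49906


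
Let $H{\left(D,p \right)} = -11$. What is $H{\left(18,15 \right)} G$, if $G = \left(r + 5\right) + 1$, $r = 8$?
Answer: $-154$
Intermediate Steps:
$G = 14$ ($G = \left(8 + 5\right) + 1 = 13 + 1 = 14$)
$H{\left(18,15 \right)} G = \left(-11\right) 14 = -154$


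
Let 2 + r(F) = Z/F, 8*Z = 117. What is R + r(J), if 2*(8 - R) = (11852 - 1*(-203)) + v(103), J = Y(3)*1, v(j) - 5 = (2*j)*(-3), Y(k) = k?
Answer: -45681/8 ≈ -5710.1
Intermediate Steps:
v(j) = 5 - 6*j (v(j) = 5 + (2*j)*(-3) = 5 - 6*j)
Z = 117/8 (Z = (⅛)*117 = 117/8 ≈ 14.625)
J = 3 (J = 3*1 = 3)
r(F) = -2 + 117/(8*F)
R = -5713 (R = 8 - ((11852 - 1*(-203)) + (5 - 6*103))/2 = 8 - ((11852 + 203) + (5 - 618))/2 = 8 - (12055 - 613)/2 = 8 - ½*11442 = 8 - 5721 = -5713)
R + r(J) = -5713 + (-2 + (117/8)/3) = -5713 + (-2 + (117/8)*(⅓)) = -5713 + (-2 + 39/8) = -5713 + 23/8 = -45681/8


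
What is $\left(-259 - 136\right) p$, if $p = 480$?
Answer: $-189600$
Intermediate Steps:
$\left(-259 - 136\right) p = \left(-259 - 136\right) 480 = \left(-395\right) 480 = -189600$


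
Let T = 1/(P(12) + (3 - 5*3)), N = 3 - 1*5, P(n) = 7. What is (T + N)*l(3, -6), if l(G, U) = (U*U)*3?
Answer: -1188/5 ≈ -237.60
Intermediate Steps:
l(G, U) = 3*U² (l(G, U) = U²*3 = 3*U²)
N = -2 (N = 3 - 5 = -2)
T = -⅕ (T = 1/(7 + (3 - 5*3)) = 1/(7 + (3 - 15)) = 1/(7 - 12) = 1/(-5) = -⅕ ≈ -0.20000)
(T + N)*l(3, -6) = (-⅕ - 2)*(3*(-6)²) = -33*36/5 = -11/5*108 = -1188/5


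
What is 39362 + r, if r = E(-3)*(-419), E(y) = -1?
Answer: 39781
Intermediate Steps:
r = 419 (r = -1*(-419) = 419)
39362 + r = 39362 + 419 = 39781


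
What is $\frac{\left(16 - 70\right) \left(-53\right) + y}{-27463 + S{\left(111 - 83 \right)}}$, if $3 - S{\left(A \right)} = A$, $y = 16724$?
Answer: $- \frac{9793}{13744} \approx -0.71253$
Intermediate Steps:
$S{\left(A \right)} = 3 - A$
$\frac{\left(16 - 70\right) \left(-53\right) + y}{-27463 + S{\left(111 - 83 \right)}} = \frac{\left(16 - 70\right) \left(-53\right) + 16724}{-27463 + \left(3 - \left(111 - 83\right)\right)} = \frac{\left(-54\right) \left(-53\right) + 16724}{-27463 + \left(3 - 28\right)} = \frac{2862 + 16724}{-27463 + \left(3 - 28\right)} = \frac{19586}{-27463 - 25} = \frac{19586}{-27488} = 19586 \left(- \frac{1}{27488}\right) = - \frac{9793}{13744}$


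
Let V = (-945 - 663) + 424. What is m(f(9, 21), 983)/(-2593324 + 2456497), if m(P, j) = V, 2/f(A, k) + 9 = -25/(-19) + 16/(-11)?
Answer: 1184/136827 ≈ 0.0086533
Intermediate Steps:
f(A, k) = -209/955 (f(A, k) = 2/(-9 + (-25/(-19) + 16/(-11))) = 2/(-9 + (-25*(-1/19) + 16*(-1/11))) = 2/(-9 + (25/19 - 16/11)) = 2/(-9 - 29/209) = 2/(-1910/209) = 2*(-209/1910) = -209/955)
V = -1184 (V = -1608 + 424 = -1184)
m(P, j) = -1184
m(f(9, 21), 983)/(-2593324 + 2456497) = -1184/(-2593324 + 2456497) = -1184/(-136827) = -1184*(-1/136827) = 1184/136827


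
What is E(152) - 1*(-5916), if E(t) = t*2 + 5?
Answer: 6225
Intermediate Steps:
E(t) = 5 + 2*t (E(t) = 2*t + 5 = 5 + 2*t)
E(152) - 1*(-5916) = (5 + 2*152) - 1*(-5916) = (5 + 304) + 5916 = 309 + 5916 = 6225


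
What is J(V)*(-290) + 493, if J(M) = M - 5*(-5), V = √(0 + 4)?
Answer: -7337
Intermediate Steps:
V = 2 (V = √4 = 2)
J(M) = 25 + M (J(M) = M + 25 = 25 + M)
J(V)*(-290) + 493 = (25 + 2)*(-290) + 493 = 27*(-290) + 493 = -7830 + 493 = -7337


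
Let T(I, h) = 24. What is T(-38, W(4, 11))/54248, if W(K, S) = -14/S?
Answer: 3/6781 ≈ 0.00044241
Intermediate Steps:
T(-38, W(4, 11))/54248 = 24/54248 = 24*(1/54248) = 3/6781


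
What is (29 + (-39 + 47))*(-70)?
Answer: -2590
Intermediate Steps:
(29 + (-39 + 47))*(-70) = (29 + 8)*(-70) = 37*(-70) = -2590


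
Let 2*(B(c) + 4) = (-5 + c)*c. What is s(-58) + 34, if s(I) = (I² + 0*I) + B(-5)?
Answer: 3419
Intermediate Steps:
B(c) = -4 + c*(-5 + c)/2 (B(c) = -4 + ((-5 + c)*c)/2 = -4 + (c*(-5 + c))/2 = -4 + c*(-5 + c)/2)
s(I) = 21 + I² (s(I) = (I² + 0*I) + (-4 + (½)*(-5)² - 5/2*(-5)) = (I² + 0) + (-4 + (½)*25 + 25/2) = I² + (-4 + 25/2 + 25/2) = I² + 21 = 21 + I²)
s(-58) + 34 = (21 + (-58)²) + 34 = (21 + 3364) + 34 = 3385 + 34 = 3419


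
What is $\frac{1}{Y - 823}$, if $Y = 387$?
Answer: $- \frac{1}{436} \approx -0.0022936$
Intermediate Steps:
$\frac{1}{Y - 823} = \frac{1}{387 - 823} = \frac{1}{-436} = - \frac{1}{436}$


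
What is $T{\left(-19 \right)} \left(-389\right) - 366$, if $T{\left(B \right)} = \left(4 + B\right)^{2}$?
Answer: $-87891$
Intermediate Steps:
$T{\left(-19 \right)} \left(-389\right) - 366 = \left(4 - 19\right)^{2} \left(-389\right) - 366 = \left(-15\right)^{2} \left(-389\right) - 366 = 225 \left(-389\right) - 366 = -87525 - 366 = -87891$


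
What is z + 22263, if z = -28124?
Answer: -5861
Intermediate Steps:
z + 22263 = -28124 + 22263 = -5861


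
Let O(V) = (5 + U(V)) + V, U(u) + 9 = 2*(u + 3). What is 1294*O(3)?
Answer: 14234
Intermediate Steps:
U(u) = -3 + 2*u (U(u) = -9 + 2*(u + 3) = -9 + 2*(3 + u) = -9 + (6 + 2*u) = -3 + 2*u)
O(V) = 2 + 3*V (O(V) = (5 + (-3 + 2*V)) + V = (2 + 2*V) + V = 2 + 3*V)
1294*O(3) = 1294*(2 + 3*3) = 1294*(2 + 9) = 1294*11 = 14234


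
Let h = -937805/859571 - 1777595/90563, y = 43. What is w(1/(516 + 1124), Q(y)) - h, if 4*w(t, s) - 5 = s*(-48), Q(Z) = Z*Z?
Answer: -6881443437497/310449964 ≈ -22166.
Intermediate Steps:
Q(Z) = Z**2
w(t, s) = 5/4 - 12*s (w(t, s) = 5/4 + (s*(-48))/4 = 5/4 + (-48*s)/4 = 5/4 - 12*s)
h = -1608075320/77612491 (h = -937805*1/859571 - 1777595*1/90563 = -935/857 - 1777595/90563 = -1608075320/77612491 ≈ -20.719)
w(1/(516 + 1124), Q(y)) - h = (5/4 - 12*43**2) - 1*(-1608075320/77612491) = (5/4 - 12*1849) + 1608075320/77612491 = (5/4 - 22188) + 1608075320/77612491 = -88747/4 + 1608075320/77612491 = -6881443437497/310449964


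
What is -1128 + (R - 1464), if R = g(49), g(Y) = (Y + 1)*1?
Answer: -2542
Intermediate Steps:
g(Y) = 1 + Y (g(Y) = (1 + Y)*1 = 1 + Y)
R = 50 (R = 1 + 49 = 50)
-1128 + (R - 1464) = -1128 + (50 - 1464) = -1128 - 1414 = -2542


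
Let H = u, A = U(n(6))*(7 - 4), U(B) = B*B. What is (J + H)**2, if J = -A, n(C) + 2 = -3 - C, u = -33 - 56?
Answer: 204304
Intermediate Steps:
u = -89
n(C) = -5 - C (n(C) = -2 + (-3 - C) = -5 - C)
U(B) = B**2
A = 363 (A = (-5 - 1*6)**2*(7 - 4) = (-5 - 6)**2*3 = (-11)**2*3 = 121*3 = 363)
J = -363 (J = -1*363 = -363)
H = -89
(J + H)**2 = (-363 - 89)**2 = (-452)**2 = 204304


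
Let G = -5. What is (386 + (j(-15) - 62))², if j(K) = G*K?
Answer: 159201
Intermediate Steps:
j(K) = -5*K
(386 + (j(-15) - 62))² = (386 + (-5*(-15) - 62))² = (386 + (75 - 62))² = (386 + 13)² = 399² = 159201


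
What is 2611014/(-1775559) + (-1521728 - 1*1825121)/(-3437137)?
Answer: -91875301919/184934531351 ≈ -0.49680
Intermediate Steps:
2611014/(-1775559) + (-1521728 - 1*1825121)/(-3437137) = 2611014*(-1/1775559) + (-1521728 - 1825121)*(-1/3437137) = -870338/591853 - 3346849*(-1/3437137) = -870338/591853 + 304259/312467 = -91875301919/184934531351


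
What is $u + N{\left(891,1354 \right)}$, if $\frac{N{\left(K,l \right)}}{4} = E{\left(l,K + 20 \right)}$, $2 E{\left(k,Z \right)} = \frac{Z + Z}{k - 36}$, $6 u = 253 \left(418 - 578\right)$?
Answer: $- \frac{13332694}{1977} \approx -6743.9$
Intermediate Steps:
$u = - \frac{20240}{3}$ ($u = \frac{253 \left(418 - 578\right)}{6} = \frac{253 \left(-160\right)}{6} = \frac{1}{6} \left(-40480\right) = - \frac{20240}{3} \approx -6746.7$)
$E{\left(k,Z \right)} = \frac{Z}{-36 + k}$ ($E{\left(k,Z \right)} = \frac{\left(Z + Z\right) \frac{1}{k - 36}}{2} = \frac{2 Z \frac{1}{-36 + k}}{2} = \frac{Z}{-36 + k}$)
$N{\left(K,l \right)} = \frac{4 \left(20 + K\right)}{-36 + l}$ ($N{\left(K,l \right)} = 4 \frac{K + 20}{-36 + l} = 4 \frac{20 + K}{-36 + l} = \frac{4 \left(20 + K\right)}{-36 + l}$)
$u + N{\left(891,1354 \right)} = - \frac{20240}{3} + \frac{4 \left(20 + 891\right)}{-36 + 1354} = - \frac{20240}{3} + 4 \cdot \frac{1}{1318} \cdot 911 = - \frac{20240}{3} + \frac{1822}{659} = - \frac{13332694}{1977}$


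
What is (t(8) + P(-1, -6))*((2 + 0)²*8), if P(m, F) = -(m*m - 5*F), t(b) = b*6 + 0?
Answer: 544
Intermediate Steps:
t(b) = 6*b (t(b) = 6*b + 0 = 6*b)
P(m, F) = -m² + 5*F (P(m, F) = -(m² - 5*F) = -m² + 5*F)
(t(8) + P(-1, -6))*((2 + 0)²*8) = (6*8 + (-1*(-1)² + 5*(-6)))*((2 + 0)²*8) = (48 + (-1*1 - 30))*(2²*8) = (48 + (-1 - 30))*(4*8) = (48 - 31)*32 = 17*32 = 544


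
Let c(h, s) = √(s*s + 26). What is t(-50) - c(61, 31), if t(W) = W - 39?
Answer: -89 - √987 ≈ -120.42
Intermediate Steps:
t(W) = -39 + W
c(h, s) = √(26 + s²) (c(h, s) = √(s² + 26) = √(26 + s²))
t(-50) - c(61, 31) = (-39 - 50) - √(26 + 31²) = -89 - √(26 + 961) = -89 - √987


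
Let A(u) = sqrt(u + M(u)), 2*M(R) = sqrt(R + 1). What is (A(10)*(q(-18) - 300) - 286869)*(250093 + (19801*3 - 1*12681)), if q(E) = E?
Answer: -85147022235 - 47193585*sqrt(40 + 2*sqrt(11)) ≈ -8.5469e+10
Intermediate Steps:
M(R) = sqrt(1 + R)/2 (M(R) = sqrt(R + 1)/2 = sqrt(1 + R)/2)
A(u) = sqrt(u + sqrt(1 + u)/2)
(A(10)*(q(-18) - 300) - 286869)*(250093 + (19801*3 - 1*12681)) = ((sqrt(2*sqrt(1 + 10) + 4*10)/2)*(-18 - 300) - 286869)*(250093 + (19801*3 - 1*12681)) = ((sqrt(2*sqrt(11) + 40)/2)*(-318) - 286869)*(250093 + (59403 - 12681)) = ((sqrt(40 + 2*sqrt(11))/2)*(-318) - 286869)*(250093 + 46722) = (-159*sqrt(40 + 2*sqrt(11)) - 286869)*296815 = (-286869 - 159*sqrt(40 + 2*sqrt(11)))*296815 = -85147022235 - 47193585*sqrt(40 + 2*sqrt(11))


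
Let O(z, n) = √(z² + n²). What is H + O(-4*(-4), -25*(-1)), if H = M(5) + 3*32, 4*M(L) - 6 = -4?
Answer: 193/2 + √881 ≈ 126.18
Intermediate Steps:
M(L) = ½ (M(L) = 3/2 + (¼)*(-4) = 3/2 - 1 = ½)
O(z, n) = √(n² + z²)
H = 193/2 (H = ½ + 3*32 = ½ + 96 = 193/2 ≈ 96.500)
H + O(-4*(-4), -25*(-1)) = 193/2 + √((-25*(-1))² + (-4*(-4))²) = 193/2 + √(25² + 16²) = 193/2 + √(625 + 256) = 193/2 + √881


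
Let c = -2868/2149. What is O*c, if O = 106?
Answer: -304008/2149 ≈ -141.46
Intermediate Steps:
c = -2868/2149 (c = -2868*1/2149 = -2868/2149 ≈ -1.3346)
O*c = 106*(-2868/2149) = -304008/2149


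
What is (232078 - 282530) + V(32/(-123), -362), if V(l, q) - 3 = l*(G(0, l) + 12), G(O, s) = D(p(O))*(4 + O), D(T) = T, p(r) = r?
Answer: -2068537/41 ≈ -50452.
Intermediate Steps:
G(O, s) = O*(4 + O)
V(l, q) = 3 + 12*l (V(l, q) = 3 + l*(0*(4 + 0) + 12) = 3 + l*(0*4 + 12) = 3 + l*(0 + 12) = 3 + l*12 = 3 + 12*l)
(232078 - 282530) + V(32/(-123), -362) = (232078 - 282530) + (3 + 12*(32/(-123))) = -50452 + (3 + 12*(32*(-1/123))) = -50452 + (3 + 12*(-32/123)) = -50452 + (3 - 128/41) = -50452 - 5/41 = -2068537/41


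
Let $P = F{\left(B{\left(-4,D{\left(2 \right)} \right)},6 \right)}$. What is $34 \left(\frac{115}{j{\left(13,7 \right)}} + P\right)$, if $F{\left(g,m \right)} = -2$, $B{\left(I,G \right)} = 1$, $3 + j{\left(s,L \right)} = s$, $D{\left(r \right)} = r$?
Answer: $323$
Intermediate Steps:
$j{\left(s,L \right)} = -3 + s$
$P = -2$
$34 \left(\frac{115}{j{\left(13,7 \right)}} + P\right) = 34 \left(\frac{115}{-3 + 13} - 2\right) = 34 \left(\frac{115}{10} - 2\right) = 34 \left(115 \cdot \frac{1}{10} - 2\right) = 34 \left(\frac{23}{2} - 2\right) = 34 \cdot \frac{19}{2} = 323$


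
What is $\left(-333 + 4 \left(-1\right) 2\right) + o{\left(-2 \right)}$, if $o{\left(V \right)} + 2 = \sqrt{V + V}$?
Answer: $-343 + 2 i \approx -343.0 + 2.0 i$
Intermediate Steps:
$o{\left(V \right)} = -2 + \sqrt{2} \sqrt{V}$ ($o{\left(V \right)} = -2 + \sqrt{V + V} = -2 + \sqrt{2 V} = -2 + \sqrt{2} \sqrt{V}$)
$\left(-333 + 4 \left(-1\right) 2\right) + o{\left(-2 \right)} = \left(-333 + 4 \left(-1\right) 2\right) - \left(2 - \sqrt{2} \sqrt{-2}\right) = \left(-333 - 8\right) - \left(2 - \sqrt{2} i \sqrt{2}\right) = \left(-333 - 8\right) - \left(2 - 2 i\right) = -341 - \left(2 - 2 i\right) = -343 + 2 i$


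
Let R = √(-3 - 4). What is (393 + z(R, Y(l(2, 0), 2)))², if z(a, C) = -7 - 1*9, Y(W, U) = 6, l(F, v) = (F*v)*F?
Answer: 142129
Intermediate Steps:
l(F, v) = v*F²
R = I*√7 (R = √(-7) = I*√7 ≈ 2.6458*I)
z(a, C) = -16 (z(a, C) = -7 - 9 = -16)
(393 + z(R, Y(l(2, 0), 2)))² = (393 - 16)² = 377² = 142129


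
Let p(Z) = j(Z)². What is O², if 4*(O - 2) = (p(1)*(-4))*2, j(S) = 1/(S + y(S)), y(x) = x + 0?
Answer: 9/4 ≈ 2.2500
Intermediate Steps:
y(x) = x
j(S) = 1/(2*S) (j(S) = 1/(S + S) = 1/(2*S))
p(Z) = 1/(4*Z²) (p(Z) = (1/(2*Z))² = 1/(4*Z²))
O = 3/2 (O = 2 + ((((¼)/1²)*(-4))*2)/4 = 2 + ((((¼)*1)*(-4))*2)/4 = 2 + (((¼)*(-4))*2)/4 = 2 + (-1*2)/4 = 2 + (¼)*(-2) = 2 - ½ = 3/2 ≈ 1.5000)
O² = (3/2)² = 9/4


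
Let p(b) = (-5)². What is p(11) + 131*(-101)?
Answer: -13206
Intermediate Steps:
p(b) = 25
p(11) + 131*(-101) = 25 + 131*(-101) = 25 - 13231 = -13206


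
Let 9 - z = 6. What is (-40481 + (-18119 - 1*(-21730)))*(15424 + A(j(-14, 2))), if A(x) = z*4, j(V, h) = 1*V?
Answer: -569125320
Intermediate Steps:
z = 3 (z = 9 - 1*6 = 9 - 6 = 3)
j(V, h) = V
A(x) = 12 (A(x) = 3*4 = 12)
(-40481 + (-18119 - 1*(-21730)))*(15424 + A(j(-14, 2))) = (-40481 + (-18119 - 1*(-21730)))*(15424 + 12) = (-40481 + (-18119 + 21730))*15436 = (-40481 + 3611)*15436 = -36870*15436 = -569125320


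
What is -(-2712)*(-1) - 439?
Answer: -3151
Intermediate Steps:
-(-2712)*(-1) - 439 = -339*8 - 439 = -2712 - 439 = -3151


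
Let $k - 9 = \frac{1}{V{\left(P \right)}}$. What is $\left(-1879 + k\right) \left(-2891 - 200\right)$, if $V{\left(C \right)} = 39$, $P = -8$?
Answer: $\frac{225423539}{39} \approx 5.7801 \cdot 10^{6}$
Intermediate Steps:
$k = \frac{352}{39}$ ($k = 9 + \frac{1}{39} = \frac{352}{39} \approx 9.0256$)
$\left(-1879 + k\right) \left(-2891 - 200\right) = \left(-1879 + \frac{352}{39}\right) \left(-2891 - 200\right) = \left(- \frac{72929}{39}\right) \left(-3091\right) = \frac{225423539}{39}$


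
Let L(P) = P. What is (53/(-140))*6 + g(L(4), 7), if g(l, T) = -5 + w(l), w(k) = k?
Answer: -229/70 ≈ -3.2714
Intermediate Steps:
g(l, T) = -5 + l
(53/(-140))*6 + g(L(4), 7) = (53/(-140))*6 + (-5 + 4) = (53*(-1/140))*6 - 1 = -53/140*6 - 1 = -159/70 - 1 = -229/70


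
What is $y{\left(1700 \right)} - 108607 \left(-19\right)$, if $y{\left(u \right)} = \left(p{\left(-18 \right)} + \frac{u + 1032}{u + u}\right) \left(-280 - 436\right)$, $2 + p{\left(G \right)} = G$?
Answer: $\frac{882843011}{425} \approx 2.0773 \cdot 10^{6}$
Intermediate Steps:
$p{\left(G \right)} = -2 + G$
$y{\left(u \right)} = 14320 - \frac{358 \left(1032 + u\right)}{u}$ ($y{\left(u \right)} = \left(\left(-2 - 18\right) + \frac{u + 1032}{u + u}\right) \left(-280 - 436\right) = \left(-20 + \frac{1032 + u}{2 u}\right) \left(-716\right) = 14320 - \frac{358 \left(1032 + u\right)}{u}$)
$y{\left(1700 \right)} - 108607 \left(-19\right) = \left(13962 - \frac{369456}{1700}\right) - 108607 \left(-19\right) = \left(13962 - \frac{92364}{425}\right) - -2063533 = \left(13962 - \frac{92364}{425}\right) + 2063533 = \frac{5841486}{425} + 2063533 = \frac{882843011}{425}$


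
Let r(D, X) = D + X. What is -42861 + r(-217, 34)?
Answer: -43044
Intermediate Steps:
-42861 + r(-217, 34) = -42861 + (-217 + 34) = -42861 - 183 = -43044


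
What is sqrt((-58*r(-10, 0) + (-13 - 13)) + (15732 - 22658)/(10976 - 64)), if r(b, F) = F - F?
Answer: I*sqrt(49553779)/1364 ≈ 5.1609*I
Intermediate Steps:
r(b, F) = 0
sqrt((-58*r(-10, 0) + (-13 - 13)) + (15732 - 22658)/(10976 - 64)) = sqrt((-58*0 + (-13 - 13)) + (15732 - 22658)/(10976 - 64)) = sqrt((0 - 26) - 6926/10912) = sqrt(-26 - 6926*1/10912) = sqrt(-26 - 3463/5456) = sqrt(-145319/5456) = I*sqrt(49553779)/1364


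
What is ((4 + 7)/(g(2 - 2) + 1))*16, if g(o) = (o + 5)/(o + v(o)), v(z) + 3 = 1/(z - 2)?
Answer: -1232/3 ≈ -410.67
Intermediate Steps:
v(z) = -3 + 1/(-2 + z) (v(z) = -3 + 1/(z - 2) = -3 + 1/(-2 + z))
g(o) = (5 + o)/(o + (7 - 3*o)/(-2 + o)) (g(o) = (o + 5)/(o + (7 - 3*o)/(-2 + o)) = (5 + o)/(o + (7 - 3*o)/(-2 + o)))
((4 + 7)/(g(2 - 2) + 1))*16 = ((4 + 7)/((-2 + (2 - 2))*(5 + (2 - 2))/(7 - 3*(2 - 2) + (2 - 2)*(-2 + (2 - 2))) + 1))*16 = (11/((-2 + 0)*(5 + 0)/(7 - 3*0 + 0*(-2 + 0)) + 1))*16 = (11/(-2*5/(7 + 0 + 0*(-2)) + 1))*16 = (11/(-2*5/(7 + 0 + 0) + 1))*16 = (11/(-2*5/7 + 1))*16 = (11/((1/7)*(-2)*5 + 1))*16 = (11/(-10/7 + 1))*16 = (11/(-3/7))*16 = (11*(-7/3))*16 = -77/3*16 = -1232/3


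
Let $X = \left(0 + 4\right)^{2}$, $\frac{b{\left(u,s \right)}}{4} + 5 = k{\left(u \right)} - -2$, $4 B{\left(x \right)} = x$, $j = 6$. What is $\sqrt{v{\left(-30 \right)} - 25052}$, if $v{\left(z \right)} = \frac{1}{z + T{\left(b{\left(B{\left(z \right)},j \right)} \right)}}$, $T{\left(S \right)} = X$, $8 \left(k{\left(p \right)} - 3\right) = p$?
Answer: $\frac{i \sqrt{4910206}}{14} \approx 158.28 i$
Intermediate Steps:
$k{\left(p \right)} = 3 + \frac{p}{8}$
$B{\left(x \right)} = \frac{x}{4}$
$b{\left(u,s \right)} = \frac{u}{2}$ ($b{\left(u,s \right)} = -20 + 4 \left(\left(3 + \frac{u}{8}\right) - -2\right) = -20 + 4 \left(\left(3 + \frac{u}{8}\right) + 2\right) = -20 + 4 \left(5 + \frac{u}{8}\right) = -20 + \left(20 + \frac{u}{2}\right) = \frac{u}{2}$)
$X = 16$ ($X = 4^{2} = 16$)
$T{\left(S \right)} = 16$
$v{\left(z \right)} = \frac{1}{16 + z}$ ($v{\left(z \right)} = \frac{1}{z + 16} = \frac{1}{16 + z}$)
$\sqrt{v{\left(-30 \right)} - 25052} = \sqrt{\frac{1}{16 - 30} - 25052} = \sqrt{\frac{1}{-14} - 25052} = \sqrt{- \frac{1}{14} - 25052} = \sqrt{- \frac{350729}{14}} = \frac{i \sqrt{4910206}}{14}$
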